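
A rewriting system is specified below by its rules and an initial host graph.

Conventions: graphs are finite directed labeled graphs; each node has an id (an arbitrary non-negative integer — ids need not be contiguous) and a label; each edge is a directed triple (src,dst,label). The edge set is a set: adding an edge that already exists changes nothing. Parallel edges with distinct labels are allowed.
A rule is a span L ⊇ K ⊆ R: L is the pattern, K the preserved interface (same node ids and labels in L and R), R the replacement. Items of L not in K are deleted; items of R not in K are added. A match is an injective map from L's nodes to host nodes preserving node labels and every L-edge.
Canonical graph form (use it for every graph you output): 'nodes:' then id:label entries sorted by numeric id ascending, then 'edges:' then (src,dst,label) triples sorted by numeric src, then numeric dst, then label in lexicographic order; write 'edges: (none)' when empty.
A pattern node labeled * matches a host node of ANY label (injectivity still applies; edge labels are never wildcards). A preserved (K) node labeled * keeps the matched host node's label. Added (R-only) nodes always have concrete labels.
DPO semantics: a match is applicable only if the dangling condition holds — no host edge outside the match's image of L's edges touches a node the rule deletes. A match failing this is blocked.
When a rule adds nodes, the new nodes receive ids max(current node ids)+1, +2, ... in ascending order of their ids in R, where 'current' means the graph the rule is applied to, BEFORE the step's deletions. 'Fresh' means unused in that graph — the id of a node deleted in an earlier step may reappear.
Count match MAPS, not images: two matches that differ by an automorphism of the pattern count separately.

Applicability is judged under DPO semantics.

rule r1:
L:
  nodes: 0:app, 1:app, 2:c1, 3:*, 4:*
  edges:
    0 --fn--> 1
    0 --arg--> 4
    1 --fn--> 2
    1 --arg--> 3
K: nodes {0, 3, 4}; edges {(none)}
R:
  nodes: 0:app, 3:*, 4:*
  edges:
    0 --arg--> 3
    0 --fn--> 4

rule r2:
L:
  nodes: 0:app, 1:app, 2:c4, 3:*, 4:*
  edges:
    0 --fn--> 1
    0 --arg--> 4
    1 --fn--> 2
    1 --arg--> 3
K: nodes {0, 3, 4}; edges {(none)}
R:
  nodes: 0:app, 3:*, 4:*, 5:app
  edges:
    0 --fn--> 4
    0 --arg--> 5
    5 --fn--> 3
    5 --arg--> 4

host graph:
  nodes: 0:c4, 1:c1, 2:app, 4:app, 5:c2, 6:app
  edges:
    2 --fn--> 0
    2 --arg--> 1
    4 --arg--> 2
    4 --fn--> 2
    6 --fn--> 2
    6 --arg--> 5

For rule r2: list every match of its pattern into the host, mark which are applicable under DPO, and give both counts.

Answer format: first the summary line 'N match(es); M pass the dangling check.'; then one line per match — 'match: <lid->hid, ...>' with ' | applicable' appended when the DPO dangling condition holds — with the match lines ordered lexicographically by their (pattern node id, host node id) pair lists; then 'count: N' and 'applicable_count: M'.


1 match(es); 0 pass the dangling check.
match: 0->6, 1->2, 2->0, 3->1, 4->5
count: 1
applicable_count: 0


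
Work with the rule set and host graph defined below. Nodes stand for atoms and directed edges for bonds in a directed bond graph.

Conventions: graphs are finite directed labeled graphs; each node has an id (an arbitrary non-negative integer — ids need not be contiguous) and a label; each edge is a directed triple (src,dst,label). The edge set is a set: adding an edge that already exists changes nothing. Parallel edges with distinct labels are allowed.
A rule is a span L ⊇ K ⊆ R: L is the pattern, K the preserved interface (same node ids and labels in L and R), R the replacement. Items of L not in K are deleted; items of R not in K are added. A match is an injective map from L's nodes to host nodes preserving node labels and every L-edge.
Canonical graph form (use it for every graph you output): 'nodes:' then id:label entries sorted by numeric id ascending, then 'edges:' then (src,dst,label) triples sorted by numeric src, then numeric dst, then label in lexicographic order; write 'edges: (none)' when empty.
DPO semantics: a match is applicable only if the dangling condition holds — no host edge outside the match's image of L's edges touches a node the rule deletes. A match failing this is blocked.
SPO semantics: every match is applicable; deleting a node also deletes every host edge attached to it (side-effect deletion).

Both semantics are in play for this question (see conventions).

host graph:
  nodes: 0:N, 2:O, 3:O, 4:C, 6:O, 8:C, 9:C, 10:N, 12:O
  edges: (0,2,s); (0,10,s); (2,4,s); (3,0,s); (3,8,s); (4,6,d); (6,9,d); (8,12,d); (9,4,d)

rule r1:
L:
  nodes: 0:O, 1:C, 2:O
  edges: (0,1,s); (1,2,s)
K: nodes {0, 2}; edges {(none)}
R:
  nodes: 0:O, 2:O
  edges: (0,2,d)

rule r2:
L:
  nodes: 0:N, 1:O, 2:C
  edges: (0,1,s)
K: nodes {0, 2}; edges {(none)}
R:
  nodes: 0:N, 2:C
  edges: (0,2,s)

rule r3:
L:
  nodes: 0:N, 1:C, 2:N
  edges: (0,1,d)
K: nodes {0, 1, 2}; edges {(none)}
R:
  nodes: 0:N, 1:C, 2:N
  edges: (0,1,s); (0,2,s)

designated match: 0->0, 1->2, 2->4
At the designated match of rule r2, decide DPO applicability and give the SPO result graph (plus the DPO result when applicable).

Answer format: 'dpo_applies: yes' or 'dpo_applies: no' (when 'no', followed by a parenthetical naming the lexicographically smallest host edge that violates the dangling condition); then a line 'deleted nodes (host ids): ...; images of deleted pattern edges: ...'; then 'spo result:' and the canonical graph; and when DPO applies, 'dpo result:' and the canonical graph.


dpo_applies: no
(the rule deletes node 2, which keeps host edge (2,4,s) outside the match image — the dangling condition fails, DPO blocks; SPO proceeds and side-deletes such edges)
deleted nodes (host ids): 2; images of deleted pattern edges: (0,2,s)
spo result:
nodes: 0:N, 3:O, 4:C, 6:O, 8:C, 9:C, 10:N, 12:O
edges: (0,4,s); (0,10,s); (3,0,s); (3,8,s); (4,6,d); (6,9,d); (8,12,d); (9,4,d)


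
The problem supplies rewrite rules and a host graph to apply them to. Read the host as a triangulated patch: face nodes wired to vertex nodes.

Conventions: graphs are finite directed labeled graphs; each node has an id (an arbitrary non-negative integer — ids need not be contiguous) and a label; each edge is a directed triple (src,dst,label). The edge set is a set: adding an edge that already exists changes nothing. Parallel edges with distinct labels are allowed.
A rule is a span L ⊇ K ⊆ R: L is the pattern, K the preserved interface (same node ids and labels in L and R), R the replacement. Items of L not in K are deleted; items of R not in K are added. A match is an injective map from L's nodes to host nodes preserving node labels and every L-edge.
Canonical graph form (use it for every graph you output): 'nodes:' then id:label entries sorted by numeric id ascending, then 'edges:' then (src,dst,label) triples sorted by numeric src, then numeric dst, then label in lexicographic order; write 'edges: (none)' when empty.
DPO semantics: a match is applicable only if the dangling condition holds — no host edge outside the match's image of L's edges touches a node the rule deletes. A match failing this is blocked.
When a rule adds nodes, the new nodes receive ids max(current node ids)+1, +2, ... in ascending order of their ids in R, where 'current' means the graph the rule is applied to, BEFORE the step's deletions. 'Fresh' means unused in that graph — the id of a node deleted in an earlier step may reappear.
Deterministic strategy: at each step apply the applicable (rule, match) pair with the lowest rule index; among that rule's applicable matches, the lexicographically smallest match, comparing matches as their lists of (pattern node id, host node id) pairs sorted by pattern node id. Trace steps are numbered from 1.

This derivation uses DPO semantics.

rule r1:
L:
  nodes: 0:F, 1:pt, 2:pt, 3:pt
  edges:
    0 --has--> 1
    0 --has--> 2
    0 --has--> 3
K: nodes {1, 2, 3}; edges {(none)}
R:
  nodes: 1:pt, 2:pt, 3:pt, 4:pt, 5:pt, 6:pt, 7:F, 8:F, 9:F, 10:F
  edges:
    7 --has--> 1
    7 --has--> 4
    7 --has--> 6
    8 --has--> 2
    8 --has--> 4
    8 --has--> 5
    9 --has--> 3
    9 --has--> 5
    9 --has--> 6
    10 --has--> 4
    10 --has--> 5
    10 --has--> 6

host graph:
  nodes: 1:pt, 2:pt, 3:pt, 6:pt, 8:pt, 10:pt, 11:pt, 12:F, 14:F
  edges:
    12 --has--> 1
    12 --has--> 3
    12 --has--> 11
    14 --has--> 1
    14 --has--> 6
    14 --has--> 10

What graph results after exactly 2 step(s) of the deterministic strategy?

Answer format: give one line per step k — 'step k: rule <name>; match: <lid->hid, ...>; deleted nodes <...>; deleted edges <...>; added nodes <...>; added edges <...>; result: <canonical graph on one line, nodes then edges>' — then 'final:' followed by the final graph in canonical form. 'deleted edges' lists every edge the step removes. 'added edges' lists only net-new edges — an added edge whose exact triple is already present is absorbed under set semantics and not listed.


step 1: rule r1; match: 0->12, 1->1, 2->3, 3->11; deleted nodes 12; deleted edges (12,1,has); (12,3,has); (12,11,has); added nodes 15, 16, 17, 18, 19, 20, 21; added edges (18,1,has); (18,15,has); (18,17,has); (19,3,has); (19,15,has); (19,16,has); (20,11,has); (20,16,has); (20,17,has); (21,15,has); (21,16,has); (21,17,has); result: nodes: 1:pt, 2:pt, 3:pt, 6:pt, 8:pt, 10:pt, 11:pt, 14:F, 15:pt, 16:pt, 17:pt, 18:F, 19:F, 20:F, 21:F edges: (14,1,has); (14,6,has); (14,10,has); (18,1,has); (18,15,has); (18,17,has); (19,3,has); (19,15,has); (19,16,has); (20,11,has); (20,16,has); (20,17,has); (21,15,has); (21,16,has); (21,17,has)
step 2: rule r1; match: 0->14, 1->1, 2->6, 3->10; deleted nodes 14; deleted edges (14,1,has); (14,6,has); (14,10,has); added nodes 22, 23, 24, 25, 26, 27, 28; added edges (25,1,has); (25,22,has); (25,24,has); (26,6,has); (26,22,has); (26,23,has); (27,10,has); (27,23,has); (27,24,has); (28,22,has); (28,23,has); (28,24,has); result: nodes: 1:pt, 2:pt, 3:pt, 6:pt, 8:pt, 10:pt, 11:pt, 15:pt, 16:pt, 17:pt, 18:F, 19:F, 20:F, 21:F, 22:pt, 23:pt, 24:pt, 25:F, 26:F, 27:F, 28:F edges: (18,1,has); (18,15,has); (18,17,has); (19,3,has); (19,15,has); (19,16,has); (20,11,has); (20,16,has); (20,17,has); (21,15,has); (21,16,has); (21,17,has); (25,1,has); (25,22,has); (25,24,has); (26,6,has); (26,22,has); (26,23,has); (27,10,has); (27,23,has); (27,24,has); (28,22,has); (28,23,has); (28,24,has)
final:
nodes: 1:pt, 2:pt, 3:pt, 6:pt, 8:pt, 10:pt, 11:pt, 15:pt, 16:pt, 17:pt, 18:F, 19:F, 20:F, 21:F, 22:pt, 23:pt, 24:pt, 25:F, 26:F, 27:F, 28:F
edges: (18,1,has); (18,15,has); (18,17,has); (19,3,has); (19,15,has); (19,16,has); (20,11,has); (20,16,has); (20,17,has); (21,15,has); (21,16,has); (21,17,has); (25,1,has); (25,22,has); (25,24,has); (26,6,has); (26,22,has); (26,23,has); (27,10,has); (27,23,has); (27,24,has); (28,22,has); (28,23,has); (28,24,has)


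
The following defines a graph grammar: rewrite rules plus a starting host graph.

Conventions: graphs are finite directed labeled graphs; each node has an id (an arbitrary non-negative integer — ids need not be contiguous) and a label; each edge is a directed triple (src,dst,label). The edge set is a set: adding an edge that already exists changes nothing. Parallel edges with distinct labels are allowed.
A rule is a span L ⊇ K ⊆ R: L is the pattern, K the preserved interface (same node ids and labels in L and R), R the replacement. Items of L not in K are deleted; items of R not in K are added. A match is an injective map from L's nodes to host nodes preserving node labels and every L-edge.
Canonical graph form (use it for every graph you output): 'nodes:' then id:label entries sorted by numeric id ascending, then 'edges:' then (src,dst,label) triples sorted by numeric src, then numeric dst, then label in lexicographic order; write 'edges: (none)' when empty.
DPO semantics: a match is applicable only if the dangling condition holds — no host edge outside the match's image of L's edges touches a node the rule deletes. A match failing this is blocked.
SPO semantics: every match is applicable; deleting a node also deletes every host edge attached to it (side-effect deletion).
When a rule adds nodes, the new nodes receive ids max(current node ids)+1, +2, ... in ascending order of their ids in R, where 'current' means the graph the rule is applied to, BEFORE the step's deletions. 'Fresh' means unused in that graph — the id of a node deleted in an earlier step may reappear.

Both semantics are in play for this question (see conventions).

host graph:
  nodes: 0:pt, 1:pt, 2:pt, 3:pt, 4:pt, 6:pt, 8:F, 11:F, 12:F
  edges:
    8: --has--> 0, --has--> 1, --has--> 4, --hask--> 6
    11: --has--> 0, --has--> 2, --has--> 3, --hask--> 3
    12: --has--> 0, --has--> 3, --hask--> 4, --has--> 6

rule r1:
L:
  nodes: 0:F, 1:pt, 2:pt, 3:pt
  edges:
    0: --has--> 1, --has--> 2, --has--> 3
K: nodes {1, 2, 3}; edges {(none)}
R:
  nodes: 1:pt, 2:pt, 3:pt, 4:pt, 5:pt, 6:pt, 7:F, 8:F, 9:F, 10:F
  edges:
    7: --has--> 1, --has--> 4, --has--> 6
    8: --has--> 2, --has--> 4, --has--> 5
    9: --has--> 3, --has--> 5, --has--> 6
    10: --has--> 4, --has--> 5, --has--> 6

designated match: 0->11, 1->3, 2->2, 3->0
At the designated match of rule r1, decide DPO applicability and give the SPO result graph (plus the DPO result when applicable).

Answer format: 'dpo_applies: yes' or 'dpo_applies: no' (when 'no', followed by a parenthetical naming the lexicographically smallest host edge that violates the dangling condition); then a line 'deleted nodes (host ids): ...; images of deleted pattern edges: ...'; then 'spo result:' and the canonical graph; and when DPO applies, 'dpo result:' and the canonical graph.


dpo_applies: no
(the rule deletes node 11, which keeps host edge (11,3,hask) outside the match image — the dangling condition fails, DPO blocks; SPO proceeds and side-deletes such edges)
deleted nodes (host ids): 11; images of deleted pattern edges: (11,0,has); (11,2,has); (11,3,has)
spo result:
nodes: 0:pt, 1:pt, 2:pt, 3:pt, 4:pt, 6:pt, 8:F, 12:F, 13:pt, 14:pt, 15:pt, 16:F, 17:F, 18:F, 19:F
edges: (8,0,has); (8,1,has); (8,4,has); (8,6,hask); (12,0,has); (12,3,has); (12,4,hask); (12,6,has); (16,3,has); (16,13,has); (16,15,has); (17,2,has); (17,13,has); (17,14,has); (18,0,has); (18,14,has); (18,15,has); (19,13,has); (19,14,has); (19,15,has)


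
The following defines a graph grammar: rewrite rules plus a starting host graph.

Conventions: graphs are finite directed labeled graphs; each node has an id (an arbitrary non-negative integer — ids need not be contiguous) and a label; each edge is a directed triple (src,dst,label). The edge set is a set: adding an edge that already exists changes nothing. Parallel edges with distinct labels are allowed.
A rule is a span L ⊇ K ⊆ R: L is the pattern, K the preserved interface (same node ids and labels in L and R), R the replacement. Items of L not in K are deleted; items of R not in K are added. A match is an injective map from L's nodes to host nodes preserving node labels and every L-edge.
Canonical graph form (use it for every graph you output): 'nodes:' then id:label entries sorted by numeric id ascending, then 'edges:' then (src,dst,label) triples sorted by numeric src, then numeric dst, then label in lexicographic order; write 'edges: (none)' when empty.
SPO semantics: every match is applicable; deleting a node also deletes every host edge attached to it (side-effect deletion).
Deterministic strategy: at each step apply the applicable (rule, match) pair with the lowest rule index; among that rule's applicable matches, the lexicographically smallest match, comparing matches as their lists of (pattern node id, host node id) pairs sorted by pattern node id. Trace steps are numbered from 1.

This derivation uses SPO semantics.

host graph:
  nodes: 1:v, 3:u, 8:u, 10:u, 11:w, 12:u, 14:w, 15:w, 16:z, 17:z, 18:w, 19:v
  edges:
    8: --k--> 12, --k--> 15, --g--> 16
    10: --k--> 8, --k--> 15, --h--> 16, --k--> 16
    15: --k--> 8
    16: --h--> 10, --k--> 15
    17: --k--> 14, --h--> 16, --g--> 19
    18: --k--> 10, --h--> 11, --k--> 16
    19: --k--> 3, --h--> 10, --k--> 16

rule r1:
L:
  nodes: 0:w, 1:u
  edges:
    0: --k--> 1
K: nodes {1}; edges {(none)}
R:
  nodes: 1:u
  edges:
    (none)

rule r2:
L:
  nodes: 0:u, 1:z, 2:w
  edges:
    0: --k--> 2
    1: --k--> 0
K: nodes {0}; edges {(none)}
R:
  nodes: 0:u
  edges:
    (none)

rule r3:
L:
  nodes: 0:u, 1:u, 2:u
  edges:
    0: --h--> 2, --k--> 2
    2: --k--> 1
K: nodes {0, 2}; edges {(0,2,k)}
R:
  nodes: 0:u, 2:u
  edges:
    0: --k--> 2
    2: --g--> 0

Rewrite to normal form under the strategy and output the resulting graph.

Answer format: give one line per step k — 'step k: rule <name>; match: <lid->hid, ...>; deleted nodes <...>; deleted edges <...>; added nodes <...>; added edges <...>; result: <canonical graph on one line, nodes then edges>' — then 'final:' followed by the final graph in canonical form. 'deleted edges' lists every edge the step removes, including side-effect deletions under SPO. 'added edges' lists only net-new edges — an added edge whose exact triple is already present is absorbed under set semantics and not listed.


step 1: rule r1; match: 0->15, 1->8; deleted nodes 15; deleted edges (8,15,k); (10,15,k); (15,8,k); (16,15,k); added nodes (none); added edges (none); result: nodes: 1:v, 3:u, 8:u, 10:u, 11:w, 12:u, 14:w, 16:z, 17:z, 18:w, 19:v edges: (8,12,k); (8,16,g); (10,8,k); (10,16,h); (10,16,k); (16,10,h); (17,14,k); (17,16,h); (17,19,g); (18,10,k); (18,11,h); (18,16,k); (19,3,k); (19,10,h); (19,16,k)
step 2: rule r1; match: 0->18, 1->10; deleted nodes 18; deleted edges (18,10,k); (18,11,h); (18,16,k); added nodes (none); added edges (none); result: nodes: 1:v, 3:u, 8:u, 10:u, 11:w, 12:u, 14:w, 16:z, 17:z, 19:v edges: (8,12,k); (8,16,g); (10,8,k); (10,16,h); (10,16,k); (16,10,h); (17,14,k); (17,16,h); (17,19,g); (19,3,k); (19,10,h); (19,16,k)
final:
nodes: 1:v, 3:u, 8:u, 10:u, 11:w, 12:u, 14:w, 16:z, 17:z, 19:v
edges: (8,12,k); (8,16,g); (10,8,k); (10,16,h); (10,16,k); (16,10,h); (17,14,k); (17,16,h); (17,19,g); (19,3,k); (19,10,h); (19,16,k)


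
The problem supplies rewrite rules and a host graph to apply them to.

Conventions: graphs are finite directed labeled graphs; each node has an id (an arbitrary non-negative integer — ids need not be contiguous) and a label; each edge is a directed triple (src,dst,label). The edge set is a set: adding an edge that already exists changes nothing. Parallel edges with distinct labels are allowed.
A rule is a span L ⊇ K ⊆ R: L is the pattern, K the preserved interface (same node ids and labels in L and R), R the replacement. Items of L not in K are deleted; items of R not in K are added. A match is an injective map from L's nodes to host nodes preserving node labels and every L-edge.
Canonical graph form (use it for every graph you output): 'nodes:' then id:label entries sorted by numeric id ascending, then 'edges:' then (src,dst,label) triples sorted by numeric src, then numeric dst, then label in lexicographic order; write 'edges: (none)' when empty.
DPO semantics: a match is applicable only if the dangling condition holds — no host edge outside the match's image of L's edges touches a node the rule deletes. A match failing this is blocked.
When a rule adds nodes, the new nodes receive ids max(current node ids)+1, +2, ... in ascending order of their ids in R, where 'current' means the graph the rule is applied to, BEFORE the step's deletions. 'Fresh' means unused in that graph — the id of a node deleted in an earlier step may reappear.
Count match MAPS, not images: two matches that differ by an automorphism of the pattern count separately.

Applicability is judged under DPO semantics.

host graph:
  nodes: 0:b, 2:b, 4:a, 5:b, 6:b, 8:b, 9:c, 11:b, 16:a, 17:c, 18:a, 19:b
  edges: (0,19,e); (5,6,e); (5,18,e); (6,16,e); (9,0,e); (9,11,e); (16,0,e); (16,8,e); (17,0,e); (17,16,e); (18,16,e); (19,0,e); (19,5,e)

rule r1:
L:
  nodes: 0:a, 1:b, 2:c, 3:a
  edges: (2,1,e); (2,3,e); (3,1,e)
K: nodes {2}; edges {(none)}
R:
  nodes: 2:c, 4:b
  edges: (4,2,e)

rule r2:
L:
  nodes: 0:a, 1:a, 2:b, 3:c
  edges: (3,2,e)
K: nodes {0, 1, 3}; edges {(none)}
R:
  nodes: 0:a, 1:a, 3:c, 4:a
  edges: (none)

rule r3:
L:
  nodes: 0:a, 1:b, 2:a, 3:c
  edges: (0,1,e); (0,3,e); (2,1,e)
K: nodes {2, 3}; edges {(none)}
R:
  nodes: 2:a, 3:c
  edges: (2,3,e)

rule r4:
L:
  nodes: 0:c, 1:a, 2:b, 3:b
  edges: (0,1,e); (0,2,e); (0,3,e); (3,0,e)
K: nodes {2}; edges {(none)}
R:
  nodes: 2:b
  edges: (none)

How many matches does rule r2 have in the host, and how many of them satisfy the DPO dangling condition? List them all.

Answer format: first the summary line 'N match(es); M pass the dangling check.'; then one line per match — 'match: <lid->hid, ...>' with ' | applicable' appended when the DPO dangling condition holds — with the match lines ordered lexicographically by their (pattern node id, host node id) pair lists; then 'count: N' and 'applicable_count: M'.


18 match(es); 6 pass the dangling check.
match: 0->4, 1->16, 2->0, 3->9
match: 0->4, 1->16, 2->0, 3->17
match: 0->4, 1->16, 2->11, 3->9 | applicable
match: 0->4, 1->18, 2->0, 3->9
match: 0->4, 1->18, 2->0, 3->17
match: 0->4, 1->18, 2->11, 3->9 | applicable
match: 0->16, 1->4, 2->0, 3->9
match: 0->16, 1->4, 2->0, 3->17
match: 0->16, 1->4, 2->11, 3->9 | applicable
match: 0->16, 1->18, 2->0, 3->9
match: 0->16, 1->18, 2->0, 3->17
match: 0->16, 1->18, 2->11, 3->9 | applicable
match: 0->18, 1->4, 2->0, 3->9
match: 0->18, 1->4, 2->0, 3->17
match: 0->18, 1->4, 2->11, 3->9 | applicable
match: 0->18, 1->16, 2->0, 3->9
match: 0->18, 1->16, 2->0, 3->17
match: 0->18, 1->16, 2->11, 3->9 | applicable
count: 18
applicable_count: 6


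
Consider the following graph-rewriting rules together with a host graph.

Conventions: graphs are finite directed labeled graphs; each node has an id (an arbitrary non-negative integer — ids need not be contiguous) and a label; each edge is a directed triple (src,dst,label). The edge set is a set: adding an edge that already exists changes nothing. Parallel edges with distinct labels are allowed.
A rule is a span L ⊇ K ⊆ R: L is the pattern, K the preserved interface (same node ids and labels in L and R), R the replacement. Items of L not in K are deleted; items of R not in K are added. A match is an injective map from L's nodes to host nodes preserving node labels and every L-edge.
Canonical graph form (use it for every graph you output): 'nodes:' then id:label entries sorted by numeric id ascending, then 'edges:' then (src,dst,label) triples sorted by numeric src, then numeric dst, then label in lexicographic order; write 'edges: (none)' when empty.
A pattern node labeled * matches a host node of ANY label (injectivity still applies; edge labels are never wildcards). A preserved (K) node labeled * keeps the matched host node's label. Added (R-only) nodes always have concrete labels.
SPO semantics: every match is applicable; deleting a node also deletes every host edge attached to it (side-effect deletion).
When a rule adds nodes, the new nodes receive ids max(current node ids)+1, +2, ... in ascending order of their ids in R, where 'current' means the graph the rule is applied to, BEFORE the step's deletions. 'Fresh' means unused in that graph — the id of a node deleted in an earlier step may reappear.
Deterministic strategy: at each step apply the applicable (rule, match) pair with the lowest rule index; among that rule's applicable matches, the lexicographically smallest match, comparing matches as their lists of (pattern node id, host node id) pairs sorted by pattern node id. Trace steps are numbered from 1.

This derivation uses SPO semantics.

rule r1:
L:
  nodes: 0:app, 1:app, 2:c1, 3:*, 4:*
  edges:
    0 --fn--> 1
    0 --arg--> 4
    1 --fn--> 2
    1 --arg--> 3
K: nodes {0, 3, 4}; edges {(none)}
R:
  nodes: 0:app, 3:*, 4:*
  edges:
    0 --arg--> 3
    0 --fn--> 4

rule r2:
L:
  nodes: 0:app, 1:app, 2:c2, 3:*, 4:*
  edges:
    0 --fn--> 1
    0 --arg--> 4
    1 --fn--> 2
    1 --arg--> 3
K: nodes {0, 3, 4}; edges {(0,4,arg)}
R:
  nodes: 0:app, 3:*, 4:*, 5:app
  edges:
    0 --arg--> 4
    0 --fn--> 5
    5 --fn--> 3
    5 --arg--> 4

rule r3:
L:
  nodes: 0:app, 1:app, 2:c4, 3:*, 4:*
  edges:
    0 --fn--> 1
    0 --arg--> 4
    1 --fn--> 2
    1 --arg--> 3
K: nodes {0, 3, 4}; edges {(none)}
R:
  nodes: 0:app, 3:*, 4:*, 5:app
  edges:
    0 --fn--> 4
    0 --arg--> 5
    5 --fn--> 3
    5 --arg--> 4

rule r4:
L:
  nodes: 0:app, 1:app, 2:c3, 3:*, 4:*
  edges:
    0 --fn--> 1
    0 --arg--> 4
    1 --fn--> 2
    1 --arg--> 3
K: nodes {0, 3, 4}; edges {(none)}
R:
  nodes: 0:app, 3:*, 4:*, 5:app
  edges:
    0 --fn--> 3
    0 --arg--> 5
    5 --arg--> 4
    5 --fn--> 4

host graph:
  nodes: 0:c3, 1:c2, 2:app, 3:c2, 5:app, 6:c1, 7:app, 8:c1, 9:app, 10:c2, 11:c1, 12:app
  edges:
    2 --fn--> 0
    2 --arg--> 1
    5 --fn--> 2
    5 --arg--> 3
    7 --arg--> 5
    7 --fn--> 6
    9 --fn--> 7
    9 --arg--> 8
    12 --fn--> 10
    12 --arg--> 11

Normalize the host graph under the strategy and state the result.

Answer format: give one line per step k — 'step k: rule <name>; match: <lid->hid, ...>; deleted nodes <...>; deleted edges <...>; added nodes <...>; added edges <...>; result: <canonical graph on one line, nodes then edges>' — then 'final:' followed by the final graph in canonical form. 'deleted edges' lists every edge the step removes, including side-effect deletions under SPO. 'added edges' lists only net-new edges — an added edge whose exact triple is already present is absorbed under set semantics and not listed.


step 1: rule r1; match: 0->9, 1->7, 2->6, 3->5, 4->8; deleted nodes 6, 7; deleted edges (7,5,arg); (7,6,fn); (9,7,fn); (9,8,arg); added nodes (none); added edges (9,5,arg); (9,8,fn); result: nodes: 0:c3, 1:c2, 2:app, 3:c2, 5:app, 8:c1, 9:app, 10:c2, 11:c1, 12:app edges: (2,0,fn); (2,1,arg); (5,2,fn); (5,3,arg); (9,5,arg); (9,8,fn); (12,10,fn); (12,11,arg)
step 2: rule r4; match: 0->5, 1->2, 2->0, 3->1, 4->3; deleted nodes 0, 2; deleted edges (2,0,fn); (2,1,arg); (5,2,fn); (5,3,arg); added nodes 13; added edges (5,1,fn); (5,13,arg); (13,3,arg); (13,3,fn); result: nodes: 1:c2, 3:c2, 5:app, 8:c1, 9:app, 10:c2, 11:c1, 12:app, 13:app edges: (5,1,fn); (5,13,arg); (9,5,arg); (9,8,fn); (12,10,fn); (12,11,arg); (13,3,arg); (13,3,fn)
final:
nodes: 1:c2, 3:c2, 5:app, 8:c1, 9:app, 10:c2, 11:c1, 12:app, 13:app
edges: (5,1,fn); (5,13,arg); (9,5,arg); (9,8,fn); (12,10,fn); (12,11,arg); (13,3,arg); (13,3,fn)


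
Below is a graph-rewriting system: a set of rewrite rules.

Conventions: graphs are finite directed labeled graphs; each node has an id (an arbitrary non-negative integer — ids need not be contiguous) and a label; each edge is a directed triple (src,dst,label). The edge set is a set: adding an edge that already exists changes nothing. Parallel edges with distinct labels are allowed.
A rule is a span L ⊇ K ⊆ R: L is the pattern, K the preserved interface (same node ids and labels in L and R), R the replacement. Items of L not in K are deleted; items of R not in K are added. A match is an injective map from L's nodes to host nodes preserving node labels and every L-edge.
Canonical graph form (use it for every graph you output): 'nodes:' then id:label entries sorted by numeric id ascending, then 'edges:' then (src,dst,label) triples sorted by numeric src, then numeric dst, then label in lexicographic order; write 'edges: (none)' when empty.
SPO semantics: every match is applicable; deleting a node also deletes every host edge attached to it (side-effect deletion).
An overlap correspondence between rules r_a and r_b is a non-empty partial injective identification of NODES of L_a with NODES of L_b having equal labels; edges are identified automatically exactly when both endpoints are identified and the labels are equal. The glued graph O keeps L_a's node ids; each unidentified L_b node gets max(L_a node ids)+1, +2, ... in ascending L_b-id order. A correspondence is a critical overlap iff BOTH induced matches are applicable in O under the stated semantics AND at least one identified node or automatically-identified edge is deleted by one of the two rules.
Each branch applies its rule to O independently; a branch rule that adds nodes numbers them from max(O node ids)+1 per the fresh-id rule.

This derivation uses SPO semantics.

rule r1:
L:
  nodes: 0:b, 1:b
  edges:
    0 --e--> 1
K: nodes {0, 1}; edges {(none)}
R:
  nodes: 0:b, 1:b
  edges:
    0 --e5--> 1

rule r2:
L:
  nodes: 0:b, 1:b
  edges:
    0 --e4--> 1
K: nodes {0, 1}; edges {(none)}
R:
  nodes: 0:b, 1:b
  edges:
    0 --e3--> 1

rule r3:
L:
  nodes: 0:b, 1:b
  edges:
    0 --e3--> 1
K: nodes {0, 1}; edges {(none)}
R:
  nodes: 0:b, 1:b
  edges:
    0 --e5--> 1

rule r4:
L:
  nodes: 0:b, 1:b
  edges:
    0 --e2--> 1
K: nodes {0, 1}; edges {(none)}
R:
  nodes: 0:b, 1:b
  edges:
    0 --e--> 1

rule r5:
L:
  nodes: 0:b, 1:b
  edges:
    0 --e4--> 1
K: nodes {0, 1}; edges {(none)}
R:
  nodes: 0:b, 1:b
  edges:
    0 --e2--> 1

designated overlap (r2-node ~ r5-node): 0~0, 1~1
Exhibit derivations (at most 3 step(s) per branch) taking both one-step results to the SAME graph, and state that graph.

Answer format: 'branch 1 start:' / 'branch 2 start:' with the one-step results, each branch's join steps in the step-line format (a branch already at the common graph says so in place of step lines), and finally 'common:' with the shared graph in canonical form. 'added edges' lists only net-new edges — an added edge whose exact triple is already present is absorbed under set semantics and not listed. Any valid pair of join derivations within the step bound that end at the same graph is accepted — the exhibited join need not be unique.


branch 1 start:
nodes: 0:b, 1:b
edges: (0,1,e3)
branch 2 start:
nodes: 0:b, 1:b
edges: (0,1,e2)
branch 1 step 1: rule r3; match: 0->0, 1->1; deleted nodes (none); deleted edges (0,1,e3); added nodes (none); added edges (0,1,e5); result: nodes: 0:b, 1:b edges: (0,1,e5)
branch 2 step 1: rule r4; match: 0->0, 1->1; deleted nodes (none); deleted edges (0,1,e2); added nodes (none); added edges (0,1,e); result: nodes: 0:b, 1:b edges: (0,1,e)
branch 2 step 2: rule r1; match: 0->0, 1->1; deleted nodes (none); deleted edges (0,1,e); added nodes (none); added edges (0,1,e5); result: nodes: 0:b, 1:b edges: (0,1,e5)
common:
nodes: 0:b, 1:b
edges: (0,1,e5)


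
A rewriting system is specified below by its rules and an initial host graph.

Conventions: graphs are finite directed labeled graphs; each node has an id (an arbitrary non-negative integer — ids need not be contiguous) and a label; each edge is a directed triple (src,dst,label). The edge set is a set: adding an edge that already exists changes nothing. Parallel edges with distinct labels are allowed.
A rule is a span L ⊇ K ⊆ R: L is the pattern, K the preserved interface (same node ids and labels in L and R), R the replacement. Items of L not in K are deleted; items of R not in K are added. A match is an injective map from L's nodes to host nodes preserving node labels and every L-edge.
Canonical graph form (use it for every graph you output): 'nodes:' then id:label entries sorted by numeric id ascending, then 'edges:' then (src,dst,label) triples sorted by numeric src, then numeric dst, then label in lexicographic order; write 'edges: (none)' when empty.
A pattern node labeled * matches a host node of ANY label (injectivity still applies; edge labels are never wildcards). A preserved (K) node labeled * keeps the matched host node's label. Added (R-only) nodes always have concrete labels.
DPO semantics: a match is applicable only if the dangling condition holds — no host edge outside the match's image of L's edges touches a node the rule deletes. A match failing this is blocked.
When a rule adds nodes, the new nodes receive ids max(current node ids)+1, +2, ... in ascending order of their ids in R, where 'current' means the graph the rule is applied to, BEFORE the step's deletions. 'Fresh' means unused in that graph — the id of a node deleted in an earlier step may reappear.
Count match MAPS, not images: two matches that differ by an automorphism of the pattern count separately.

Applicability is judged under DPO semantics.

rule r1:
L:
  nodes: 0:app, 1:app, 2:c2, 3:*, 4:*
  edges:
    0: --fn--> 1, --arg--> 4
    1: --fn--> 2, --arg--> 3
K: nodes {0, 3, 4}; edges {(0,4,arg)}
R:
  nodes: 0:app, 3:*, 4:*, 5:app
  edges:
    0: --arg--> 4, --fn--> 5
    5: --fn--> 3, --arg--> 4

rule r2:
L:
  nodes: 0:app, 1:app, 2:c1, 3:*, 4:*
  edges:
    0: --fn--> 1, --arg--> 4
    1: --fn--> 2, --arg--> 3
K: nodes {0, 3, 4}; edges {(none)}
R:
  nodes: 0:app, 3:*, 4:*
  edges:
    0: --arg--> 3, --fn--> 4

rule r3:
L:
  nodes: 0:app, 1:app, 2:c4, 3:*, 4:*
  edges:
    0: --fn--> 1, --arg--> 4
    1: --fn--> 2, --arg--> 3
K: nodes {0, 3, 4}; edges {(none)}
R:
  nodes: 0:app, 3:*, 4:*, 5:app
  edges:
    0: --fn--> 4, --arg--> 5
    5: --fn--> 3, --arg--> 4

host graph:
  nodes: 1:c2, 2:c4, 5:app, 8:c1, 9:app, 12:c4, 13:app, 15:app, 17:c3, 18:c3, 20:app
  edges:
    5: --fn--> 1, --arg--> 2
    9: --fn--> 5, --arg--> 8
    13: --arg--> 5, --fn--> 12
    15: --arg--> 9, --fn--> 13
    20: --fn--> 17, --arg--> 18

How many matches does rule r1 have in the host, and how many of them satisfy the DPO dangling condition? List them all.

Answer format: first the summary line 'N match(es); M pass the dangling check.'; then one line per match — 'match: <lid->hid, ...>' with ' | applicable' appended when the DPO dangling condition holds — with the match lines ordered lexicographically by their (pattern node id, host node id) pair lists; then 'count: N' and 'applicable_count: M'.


1 match(es); 0 pass the dangling check.
match: 0->9, 1->5, 2->1, 3->2, 4->8
count: 1
applicable_count: 0


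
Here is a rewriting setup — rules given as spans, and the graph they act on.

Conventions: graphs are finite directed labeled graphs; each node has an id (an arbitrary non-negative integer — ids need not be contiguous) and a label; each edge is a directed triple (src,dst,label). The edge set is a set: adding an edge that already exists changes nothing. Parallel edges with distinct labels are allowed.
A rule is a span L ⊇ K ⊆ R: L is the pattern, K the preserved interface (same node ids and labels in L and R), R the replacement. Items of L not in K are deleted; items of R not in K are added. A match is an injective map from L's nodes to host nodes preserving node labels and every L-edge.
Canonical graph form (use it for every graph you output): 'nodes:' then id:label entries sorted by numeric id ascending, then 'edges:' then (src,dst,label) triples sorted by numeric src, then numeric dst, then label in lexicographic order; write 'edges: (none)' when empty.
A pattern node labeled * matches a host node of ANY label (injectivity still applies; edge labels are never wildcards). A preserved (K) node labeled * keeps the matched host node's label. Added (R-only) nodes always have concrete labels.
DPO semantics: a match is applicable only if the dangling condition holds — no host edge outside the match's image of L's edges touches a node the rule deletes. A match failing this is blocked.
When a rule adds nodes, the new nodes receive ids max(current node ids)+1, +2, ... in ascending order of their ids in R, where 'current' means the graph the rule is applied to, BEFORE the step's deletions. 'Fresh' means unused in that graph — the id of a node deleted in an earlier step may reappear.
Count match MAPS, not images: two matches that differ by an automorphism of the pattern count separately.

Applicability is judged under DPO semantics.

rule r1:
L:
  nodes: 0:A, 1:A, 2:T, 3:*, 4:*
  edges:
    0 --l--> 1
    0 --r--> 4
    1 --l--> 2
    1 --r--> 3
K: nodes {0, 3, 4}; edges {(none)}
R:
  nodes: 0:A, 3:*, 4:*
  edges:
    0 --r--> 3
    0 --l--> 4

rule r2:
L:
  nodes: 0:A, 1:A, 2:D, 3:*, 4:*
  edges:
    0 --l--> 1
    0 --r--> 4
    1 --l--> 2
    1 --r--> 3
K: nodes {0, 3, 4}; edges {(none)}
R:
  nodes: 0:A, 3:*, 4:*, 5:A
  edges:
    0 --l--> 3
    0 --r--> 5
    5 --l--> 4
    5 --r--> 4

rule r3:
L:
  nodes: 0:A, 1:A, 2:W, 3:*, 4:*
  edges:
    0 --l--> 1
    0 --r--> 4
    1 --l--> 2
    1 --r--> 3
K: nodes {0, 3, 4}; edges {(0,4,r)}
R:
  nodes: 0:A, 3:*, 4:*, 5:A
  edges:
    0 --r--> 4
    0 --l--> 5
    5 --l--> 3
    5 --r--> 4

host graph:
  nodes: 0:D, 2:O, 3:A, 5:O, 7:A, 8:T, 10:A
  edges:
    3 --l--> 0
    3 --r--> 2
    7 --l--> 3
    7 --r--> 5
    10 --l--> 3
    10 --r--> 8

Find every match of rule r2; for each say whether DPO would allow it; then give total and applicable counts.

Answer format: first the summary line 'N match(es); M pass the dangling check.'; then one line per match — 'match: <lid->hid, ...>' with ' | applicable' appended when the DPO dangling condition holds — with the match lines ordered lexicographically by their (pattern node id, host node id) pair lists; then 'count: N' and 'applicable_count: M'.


2 match(es); 0 pass the dangling check.
match: 0->7, 1->3, 2->0, 3->2, 4->5
match: 0->10, 1->3, 2->0, 3->2, 4->8
count: 2
applicable_count: 0


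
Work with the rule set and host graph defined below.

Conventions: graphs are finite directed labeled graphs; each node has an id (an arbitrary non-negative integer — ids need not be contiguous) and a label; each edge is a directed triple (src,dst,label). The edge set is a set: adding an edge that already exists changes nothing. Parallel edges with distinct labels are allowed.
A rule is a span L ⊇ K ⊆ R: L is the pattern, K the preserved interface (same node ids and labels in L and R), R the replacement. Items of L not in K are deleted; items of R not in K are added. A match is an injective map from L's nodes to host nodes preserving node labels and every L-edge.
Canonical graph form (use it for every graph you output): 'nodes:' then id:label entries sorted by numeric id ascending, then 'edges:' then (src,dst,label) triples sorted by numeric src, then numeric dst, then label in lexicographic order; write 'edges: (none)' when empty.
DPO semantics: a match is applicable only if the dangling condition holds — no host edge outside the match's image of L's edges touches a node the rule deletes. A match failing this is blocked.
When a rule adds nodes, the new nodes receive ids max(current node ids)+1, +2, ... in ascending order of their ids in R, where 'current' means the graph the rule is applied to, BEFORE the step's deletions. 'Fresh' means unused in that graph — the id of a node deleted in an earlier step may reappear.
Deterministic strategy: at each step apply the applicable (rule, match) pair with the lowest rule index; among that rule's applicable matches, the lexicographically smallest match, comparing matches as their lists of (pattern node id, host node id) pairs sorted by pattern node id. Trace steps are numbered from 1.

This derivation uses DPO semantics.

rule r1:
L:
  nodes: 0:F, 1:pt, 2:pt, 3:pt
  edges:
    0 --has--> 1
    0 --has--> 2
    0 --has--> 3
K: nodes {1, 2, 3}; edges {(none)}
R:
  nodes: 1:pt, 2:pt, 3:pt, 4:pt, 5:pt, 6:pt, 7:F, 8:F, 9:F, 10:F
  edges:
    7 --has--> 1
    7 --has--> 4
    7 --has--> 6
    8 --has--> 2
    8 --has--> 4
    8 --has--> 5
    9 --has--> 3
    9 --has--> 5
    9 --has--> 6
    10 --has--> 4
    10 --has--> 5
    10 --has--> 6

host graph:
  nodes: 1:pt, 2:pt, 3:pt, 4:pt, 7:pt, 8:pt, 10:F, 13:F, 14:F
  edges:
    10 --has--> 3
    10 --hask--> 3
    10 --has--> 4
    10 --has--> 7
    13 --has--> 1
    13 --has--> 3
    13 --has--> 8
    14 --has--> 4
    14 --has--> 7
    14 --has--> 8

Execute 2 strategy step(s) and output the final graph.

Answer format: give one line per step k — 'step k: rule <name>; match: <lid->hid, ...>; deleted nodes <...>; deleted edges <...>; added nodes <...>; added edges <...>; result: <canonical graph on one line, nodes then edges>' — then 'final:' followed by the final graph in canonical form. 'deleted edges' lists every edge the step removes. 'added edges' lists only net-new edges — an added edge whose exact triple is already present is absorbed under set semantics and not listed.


step 1: rule r1; match: 0->13, 1->1, 2->3, 3->8; deleted nodes 13; deleted edges (13,1,has); (13,3,has); (13,8,has); added nodes 15, 16, 17, 18, 19, 20, 21; added edges (18,1,has); (18,15,has); (18,17,has); (19,3,has); (19,15,has); (19,16,has); (20,8,has); (20,16,has); (20,17,has); (21,15,has); (21,16,has); (21,17,has); result: nodes: 1:pt, 2:pt, 3:pt, 4:pt, 7:pt, 8:pt, 10:F, 14:F, 15:pt, 16:pt, 17:pt, 18:F, 19:F, 20:F, 21:F edges: (10,3,has); (10,3,hask); (10,4,has); (10,7,has); (14,4,has); (14,7,has); (14,8,has); (18,1,has); (18,15,has); (18,17,has); (19,3,has); (19,15,has); (19,16,has); (20,8,has); (20,16,has); (20,17,has); (21,15,has); (21,16,has); (21,17,has)
step 2: rule r1; match: 0->14, 1->4, 2->7, 3->8; deleted nodes 14; deleted edges (14,4,has); (14,7,has); (14,8,has); added nodes 22, 23, 24, 25, 26, 27, 28; added edges (25,4,has); (25,22,has); (25,24,has); (26,7,has); (26,22,has); (26,23,has); (27,8,has); (27,23,has); (27,24,has); (28,22,has); (28,23,has); (28,24,has); result: nodes: 1:pt, 2:pt, 3:pt, 4:pt, 7:pt, 8:pt, 10:F, 15:pt, 16:pt, 17:pt, 18:F, 19:F, 20:F, 21:F, 22:pt, 23:pt, 24:pt, 25:F, 26:F, 27:F, 28:F edges: (10,3,has); (10,3,hask); (10,4,has); (10,7,has); (18,1,has); (18,15,has); (18,17,has); (19,3,has); (19,15,has); (19,16,has); (20,8,has); (20,16,has); (20,17,has); (21,15,has); (21,16,has); (21,17,has); (25,4,has); (25,22,has); (25,24,has); (26,7,has); (26,22,has); (26,23,has); (27,8,has); (27,23,has); (27,24,has); (28,22,has); (28,23,has); (28,24,has)
final:
nodes: 1:pt, 2:pt, 3:pt, 4:pt, 7:pt, 8:pt, 10:F, 15:pt, 16:pt, 17:pt, 18:F, 19:F, 20:F, 21:F, 22:pt, 23:pt, 24:pt, 25:F, 26:F, 27:F, 28:F
edges: (10,3,has); (10,3,hask); (10,4,has); (10,7,has); (18,1,has); (18,15,has); (18,17,has); (19,3,has); (19,15,has); (19,16,has); (20,8,has); (20,16,has); (20,17,has); (21,15,has); (21,16,has); (21,17,has); (25,4,has); (25,22,has); (25,24,has); (26,7,has); (26,22,has); (26,23,has); (27,8,has); (27,23,has); (27,24,has); (28,22,has); (28,23,has); (28,24,has)
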